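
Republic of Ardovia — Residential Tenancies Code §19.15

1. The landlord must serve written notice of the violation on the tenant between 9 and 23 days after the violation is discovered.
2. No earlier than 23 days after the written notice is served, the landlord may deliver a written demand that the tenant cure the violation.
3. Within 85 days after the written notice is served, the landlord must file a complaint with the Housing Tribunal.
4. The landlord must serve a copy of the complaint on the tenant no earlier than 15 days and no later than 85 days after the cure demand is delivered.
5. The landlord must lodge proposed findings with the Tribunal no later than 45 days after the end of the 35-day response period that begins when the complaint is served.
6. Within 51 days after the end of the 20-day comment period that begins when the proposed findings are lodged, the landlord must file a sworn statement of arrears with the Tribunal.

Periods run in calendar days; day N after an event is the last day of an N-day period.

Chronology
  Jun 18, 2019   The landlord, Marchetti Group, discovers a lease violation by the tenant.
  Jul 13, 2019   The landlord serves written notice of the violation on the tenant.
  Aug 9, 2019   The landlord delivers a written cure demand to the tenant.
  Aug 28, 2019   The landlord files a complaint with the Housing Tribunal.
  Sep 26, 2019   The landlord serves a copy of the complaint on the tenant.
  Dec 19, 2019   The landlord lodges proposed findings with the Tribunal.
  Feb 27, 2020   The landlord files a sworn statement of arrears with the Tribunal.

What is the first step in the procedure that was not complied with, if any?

Step 1

Step 1: the window is 9–23 days after Jun 18, 2019 (when the violation is discovered), so Jun 27, 2019 through Jul 11, 2019; Jul 13, 2019 is 2 days past the end of the window.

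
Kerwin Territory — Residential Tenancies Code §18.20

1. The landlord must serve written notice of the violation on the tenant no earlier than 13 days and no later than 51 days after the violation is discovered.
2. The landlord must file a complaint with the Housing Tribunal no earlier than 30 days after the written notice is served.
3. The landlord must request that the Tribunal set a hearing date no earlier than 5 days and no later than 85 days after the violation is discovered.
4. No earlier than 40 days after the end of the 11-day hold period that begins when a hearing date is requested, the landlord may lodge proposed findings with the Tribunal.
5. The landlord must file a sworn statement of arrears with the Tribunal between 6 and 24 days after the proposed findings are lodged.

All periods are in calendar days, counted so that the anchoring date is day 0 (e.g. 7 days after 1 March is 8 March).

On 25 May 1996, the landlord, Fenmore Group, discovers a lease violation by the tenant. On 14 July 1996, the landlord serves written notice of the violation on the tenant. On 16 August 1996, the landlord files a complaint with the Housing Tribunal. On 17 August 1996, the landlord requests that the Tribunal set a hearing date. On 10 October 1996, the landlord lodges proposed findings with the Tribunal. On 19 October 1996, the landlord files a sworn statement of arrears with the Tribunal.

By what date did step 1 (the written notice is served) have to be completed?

Step 1 runs from 25 May 1996, when the violation is discovered. The window is 13–51 days after 25 May 1996; it closes on 15 July 1996.

15 July 1996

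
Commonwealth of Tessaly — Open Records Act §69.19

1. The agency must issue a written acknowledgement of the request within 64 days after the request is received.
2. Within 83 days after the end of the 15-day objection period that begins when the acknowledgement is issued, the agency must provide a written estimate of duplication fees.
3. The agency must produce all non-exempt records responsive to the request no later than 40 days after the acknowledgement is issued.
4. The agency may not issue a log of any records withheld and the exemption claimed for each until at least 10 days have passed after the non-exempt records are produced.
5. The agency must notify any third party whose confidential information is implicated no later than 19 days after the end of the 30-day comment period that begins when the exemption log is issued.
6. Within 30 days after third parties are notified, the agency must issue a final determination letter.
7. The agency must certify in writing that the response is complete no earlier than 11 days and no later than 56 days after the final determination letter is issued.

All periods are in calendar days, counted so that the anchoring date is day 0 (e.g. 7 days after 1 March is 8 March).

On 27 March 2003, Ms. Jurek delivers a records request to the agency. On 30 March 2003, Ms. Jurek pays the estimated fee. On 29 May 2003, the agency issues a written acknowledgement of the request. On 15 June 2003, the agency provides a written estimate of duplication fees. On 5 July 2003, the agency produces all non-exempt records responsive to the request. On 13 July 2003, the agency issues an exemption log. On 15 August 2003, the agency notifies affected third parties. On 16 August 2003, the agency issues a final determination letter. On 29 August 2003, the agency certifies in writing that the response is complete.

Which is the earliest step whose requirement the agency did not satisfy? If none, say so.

(1) due by 27 March 2003 + 64 days = 30 May 2003; done 29 May 2003 — timely.
(2) due by 13 June 2003 + 83 days = 4 September 2003; completed 15 June 2003, before the deadline.
(3) due by 29 May 2003 + 40 days = 8 July 2003; 5 July 2003 is within that limit.
(4) permitted from 5 July 2003 + 10 days = 15 July 2003 onward; acted on 13 July 2003, 2 days prematurely.

Step 4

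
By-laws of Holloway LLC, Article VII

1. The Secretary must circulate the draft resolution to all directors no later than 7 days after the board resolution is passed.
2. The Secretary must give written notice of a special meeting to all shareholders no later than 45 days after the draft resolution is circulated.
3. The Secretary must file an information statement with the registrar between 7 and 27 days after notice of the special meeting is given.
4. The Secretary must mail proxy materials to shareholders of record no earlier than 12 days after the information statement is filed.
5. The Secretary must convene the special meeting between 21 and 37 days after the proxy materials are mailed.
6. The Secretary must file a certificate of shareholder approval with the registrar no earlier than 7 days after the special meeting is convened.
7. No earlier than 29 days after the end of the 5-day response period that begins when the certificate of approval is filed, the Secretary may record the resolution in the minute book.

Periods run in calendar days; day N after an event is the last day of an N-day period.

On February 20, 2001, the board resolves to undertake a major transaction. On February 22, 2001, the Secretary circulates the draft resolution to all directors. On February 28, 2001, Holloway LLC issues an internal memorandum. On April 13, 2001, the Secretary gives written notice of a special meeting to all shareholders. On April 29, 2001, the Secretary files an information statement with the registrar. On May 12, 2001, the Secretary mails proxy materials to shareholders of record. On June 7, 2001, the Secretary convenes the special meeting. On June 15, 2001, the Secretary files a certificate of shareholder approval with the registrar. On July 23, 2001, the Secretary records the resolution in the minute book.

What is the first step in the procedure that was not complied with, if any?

Step 2

Step 1: 7 days after February 20, 2001 (when the board resolution is passed) is February 27, 2001; done February 22, 2001 — timely.
Step 2: 45 days after February 22, 2001 (when the draft resolution is circulated) is April 8, 2001; not done until April 13, 2001, 5 days after the deadline.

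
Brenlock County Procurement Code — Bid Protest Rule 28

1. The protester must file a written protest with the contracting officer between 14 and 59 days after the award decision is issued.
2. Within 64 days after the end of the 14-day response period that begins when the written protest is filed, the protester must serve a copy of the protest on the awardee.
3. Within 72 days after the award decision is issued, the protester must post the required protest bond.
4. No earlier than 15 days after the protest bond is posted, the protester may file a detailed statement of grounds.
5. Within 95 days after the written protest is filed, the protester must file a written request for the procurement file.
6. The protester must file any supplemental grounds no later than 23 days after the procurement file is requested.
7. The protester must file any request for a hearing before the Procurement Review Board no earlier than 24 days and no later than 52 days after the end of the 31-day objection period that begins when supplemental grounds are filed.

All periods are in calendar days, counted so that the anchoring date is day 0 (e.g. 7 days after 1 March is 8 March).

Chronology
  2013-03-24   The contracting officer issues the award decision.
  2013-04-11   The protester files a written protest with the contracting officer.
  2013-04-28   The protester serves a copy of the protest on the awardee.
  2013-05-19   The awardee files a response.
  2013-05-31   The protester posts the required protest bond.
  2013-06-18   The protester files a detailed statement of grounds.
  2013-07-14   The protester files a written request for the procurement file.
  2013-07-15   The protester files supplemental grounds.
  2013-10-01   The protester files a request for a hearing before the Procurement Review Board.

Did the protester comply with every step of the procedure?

Yes

(1) the permitted window runs from 2013-03-24 + 14 = 2013-04-07 to 2013-03-24 + 59 = 2013-05-22; 2013-04-11 falls inside that range.
(2) due by 2013-04-25 + 64 days = 2013-06-28; completed 2013-04-28, before the deadline.
(3) due by 2013-03-24 + 72 days = 2013-06-04; 2013-05-31 is within that limit.
(4) permitted from 2013-05-31 + 15 days = 2013-06-15 onward; done 2013-06-18, after the minimum wait.
(5) due by 2013-04-11 + 95 days = 2013-07-15; completed 2013-07-14, before the deadline.
(6) due by 2013-07-14 + 23 days = 2013-08-06; completed 2013-07-15, before the deadline.
(7) the permitted window runs from 2013-08-15 + 24 = 2013-09-08 to 2013-08-15 + 52 = 2013-10-06; done 2013-10-01 — within the window.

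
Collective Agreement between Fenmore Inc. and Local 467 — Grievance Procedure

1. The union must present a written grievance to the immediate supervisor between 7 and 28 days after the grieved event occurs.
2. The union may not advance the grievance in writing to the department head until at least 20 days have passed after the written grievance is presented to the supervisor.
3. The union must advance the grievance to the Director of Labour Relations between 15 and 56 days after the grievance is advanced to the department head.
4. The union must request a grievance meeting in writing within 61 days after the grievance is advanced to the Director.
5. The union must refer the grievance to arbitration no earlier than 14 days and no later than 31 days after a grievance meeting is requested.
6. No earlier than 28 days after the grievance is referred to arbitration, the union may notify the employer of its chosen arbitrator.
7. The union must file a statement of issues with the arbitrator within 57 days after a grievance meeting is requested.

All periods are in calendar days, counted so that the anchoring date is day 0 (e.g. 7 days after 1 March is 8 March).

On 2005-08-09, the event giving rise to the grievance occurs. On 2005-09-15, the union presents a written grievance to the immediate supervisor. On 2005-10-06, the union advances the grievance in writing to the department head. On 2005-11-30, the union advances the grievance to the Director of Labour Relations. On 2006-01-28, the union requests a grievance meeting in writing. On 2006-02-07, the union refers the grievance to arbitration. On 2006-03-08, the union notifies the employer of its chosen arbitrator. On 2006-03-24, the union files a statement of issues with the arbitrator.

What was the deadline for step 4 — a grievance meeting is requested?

2006-01-30

Step 4 runs from 2005-11-30, when the grievance is advanced to the Director. 61 days after 2005-11-30 is 2006-01-30.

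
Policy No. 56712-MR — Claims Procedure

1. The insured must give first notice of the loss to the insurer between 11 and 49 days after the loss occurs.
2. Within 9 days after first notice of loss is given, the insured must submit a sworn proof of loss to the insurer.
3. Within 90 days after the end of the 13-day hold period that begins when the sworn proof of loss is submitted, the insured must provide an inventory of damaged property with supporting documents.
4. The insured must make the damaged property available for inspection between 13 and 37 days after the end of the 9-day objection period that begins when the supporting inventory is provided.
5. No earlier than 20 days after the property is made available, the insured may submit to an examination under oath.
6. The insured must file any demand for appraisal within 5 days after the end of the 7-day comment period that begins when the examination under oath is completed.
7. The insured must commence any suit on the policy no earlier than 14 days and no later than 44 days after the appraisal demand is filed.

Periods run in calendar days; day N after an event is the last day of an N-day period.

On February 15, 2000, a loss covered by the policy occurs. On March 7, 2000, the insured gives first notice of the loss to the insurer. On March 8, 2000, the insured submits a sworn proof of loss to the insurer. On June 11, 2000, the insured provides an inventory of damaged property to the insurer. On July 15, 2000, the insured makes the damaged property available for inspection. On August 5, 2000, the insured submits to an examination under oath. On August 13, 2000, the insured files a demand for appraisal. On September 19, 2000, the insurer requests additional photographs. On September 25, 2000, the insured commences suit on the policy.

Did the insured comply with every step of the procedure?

Yes

(1) the permitted window runs from February 15, 2000 + 11 = February 26, 2000 to February 15, 2000 + 49 = April 4, 2000; done March 7, 2000 — within the window.
(2) due by March 7, 2000 + 9 days = March 16, 2000; March 8, 2000 is within that limit.
(3) due by March 21, 2000 + 90 days = June 19, 2000; June 11, 2000 is within that limit.
(4) the permitted window runs from June 20, 2000 + 13 = July 3, 2000 to June 20, 2000 + 37 = July 27, 2000; done July 15, 2000 — within the window.
(5) permitted from July 15, 2000 + 20 days = August 4, 2000 onward; August 5, 2000 is on or after that date.
(6) due by August 12, 2000 + 5 days = August 17, 2000; done August 13, 2000 — timely.
(7) the permitted window runs from August 13, 2000 + 14 = August 27, 2000 to August 13, 2000 + 44 = September 26, 2000; September 25, 2000 falls inside that range.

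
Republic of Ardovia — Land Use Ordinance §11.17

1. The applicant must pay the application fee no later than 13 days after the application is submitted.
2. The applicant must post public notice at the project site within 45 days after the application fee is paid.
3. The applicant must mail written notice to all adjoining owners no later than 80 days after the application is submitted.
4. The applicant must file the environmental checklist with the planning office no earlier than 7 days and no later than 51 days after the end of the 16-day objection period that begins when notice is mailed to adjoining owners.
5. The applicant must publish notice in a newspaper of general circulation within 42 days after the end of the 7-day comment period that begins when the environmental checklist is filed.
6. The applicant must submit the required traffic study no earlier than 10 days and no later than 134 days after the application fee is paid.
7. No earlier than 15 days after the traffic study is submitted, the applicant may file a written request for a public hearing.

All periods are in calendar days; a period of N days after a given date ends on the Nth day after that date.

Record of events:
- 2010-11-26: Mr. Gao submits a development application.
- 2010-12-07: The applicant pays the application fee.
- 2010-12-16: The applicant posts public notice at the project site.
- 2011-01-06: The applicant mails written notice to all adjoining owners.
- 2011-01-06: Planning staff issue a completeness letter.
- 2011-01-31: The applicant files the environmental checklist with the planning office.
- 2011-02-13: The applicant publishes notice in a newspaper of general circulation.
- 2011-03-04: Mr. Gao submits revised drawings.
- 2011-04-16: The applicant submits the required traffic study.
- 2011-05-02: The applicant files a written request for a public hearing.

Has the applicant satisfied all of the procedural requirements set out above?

Yes

(1) due by 2010-11-26 + 13 days = 2010-12-09; done 2010-12-07 — timely.
(2) due by 2010-12-07 + 45 days = 2011-01-21; 2010-12-16 is within that limit.
(3) due by 2010-11-26 + 80 days = 2011-02-14; 2011-01-06 is within that limit.
(4) the permitted window runs from 2011-01-22 + 7 = 2011-01-29 to 2011-01-22 + 51 = 2011-03-14; done 2011-01-31 — within the window.
(5) due by 2011-02-07 + 42 days = 2011-03-21; 2011-02-13 is within that limit.
(6) the permitted window runs from 2010-12-07 + 10 = 2010-12-17 to 2010-12-07 + 134 = 2011-04-20; 2011-04-16 falls inside that range.
(7) permitted from 2011-04-16 + 15 days = 2011-05-01 onward; 2011-05-02 is on or after that date.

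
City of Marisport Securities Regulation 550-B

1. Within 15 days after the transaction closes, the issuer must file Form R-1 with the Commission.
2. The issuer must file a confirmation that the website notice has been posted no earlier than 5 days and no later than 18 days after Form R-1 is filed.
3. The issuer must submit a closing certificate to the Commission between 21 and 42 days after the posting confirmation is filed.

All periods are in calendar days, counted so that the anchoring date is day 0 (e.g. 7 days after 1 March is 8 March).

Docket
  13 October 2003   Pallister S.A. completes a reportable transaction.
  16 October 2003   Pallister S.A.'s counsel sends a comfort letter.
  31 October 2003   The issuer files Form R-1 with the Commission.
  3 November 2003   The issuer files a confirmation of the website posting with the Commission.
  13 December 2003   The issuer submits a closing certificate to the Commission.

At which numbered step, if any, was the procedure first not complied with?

Step 1

Step 1: 15 days after 13 October 2003 (when the transaction closes) is 28 October 2003; done 31 October 2003 — 3 days late.
No need to go further; step 1 was not satisfied.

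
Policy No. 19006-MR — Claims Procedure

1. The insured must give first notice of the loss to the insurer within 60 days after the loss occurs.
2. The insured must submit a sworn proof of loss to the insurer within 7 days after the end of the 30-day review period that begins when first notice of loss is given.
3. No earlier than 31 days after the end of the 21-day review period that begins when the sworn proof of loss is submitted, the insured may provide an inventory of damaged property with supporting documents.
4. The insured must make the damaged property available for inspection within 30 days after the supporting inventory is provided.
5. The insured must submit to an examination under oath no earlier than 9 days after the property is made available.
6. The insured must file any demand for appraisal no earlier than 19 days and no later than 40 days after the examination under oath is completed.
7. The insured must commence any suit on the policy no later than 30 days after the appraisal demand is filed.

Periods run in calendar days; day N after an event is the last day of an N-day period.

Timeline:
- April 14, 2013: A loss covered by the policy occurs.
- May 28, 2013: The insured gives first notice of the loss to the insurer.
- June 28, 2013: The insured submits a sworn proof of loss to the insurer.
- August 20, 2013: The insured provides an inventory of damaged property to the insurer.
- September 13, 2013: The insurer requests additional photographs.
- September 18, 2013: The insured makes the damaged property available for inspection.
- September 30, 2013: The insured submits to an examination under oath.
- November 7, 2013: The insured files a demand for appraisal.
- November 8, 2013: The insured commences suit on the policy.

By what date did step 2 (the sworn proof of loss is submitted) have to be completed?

First notice of loss is given on May 28, 2013; the 30-day review period therefore ends June 27, 2013, and step 2 runs from that date. 7 days after June 27, 2013 is July 4, 2013.

July 4, 2013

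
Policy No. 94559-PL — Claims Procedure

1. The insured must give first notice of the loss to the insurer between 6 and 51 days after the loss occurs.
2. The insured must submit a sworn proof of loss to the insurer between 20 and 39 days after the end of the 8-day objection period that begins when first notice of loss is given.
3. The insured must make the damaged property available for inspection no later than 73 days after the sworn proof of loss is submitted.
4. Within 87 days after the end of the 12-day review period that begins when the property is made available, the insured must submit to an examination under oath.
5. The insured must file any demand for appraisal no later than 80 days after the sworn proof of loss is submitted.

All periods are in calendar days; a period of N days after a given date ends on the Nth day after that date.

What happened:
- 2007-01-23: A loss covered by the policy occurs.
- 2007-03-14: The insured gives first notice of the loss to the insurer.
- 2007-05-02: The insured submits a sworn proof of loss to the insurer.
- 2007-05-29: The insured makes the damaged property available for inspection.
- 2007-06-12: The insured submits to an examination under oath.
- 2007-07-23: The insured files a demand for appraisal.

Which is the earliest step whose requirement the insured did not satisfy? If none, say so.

Step 2

Step 1 — 6 and 51 days from 2007-01-23 (when the loss occurs) are 2007-01-29 and 2007-03-15 respectively; done 2007-03-14 — within the window.
Step 2 — 20 and 39 days from 2007-03-22 (end of the 8-day objection period, which began when first notice of loss is given on 2007-03-14) are 2007-04-11 and 2007-04-30 respectively; done 2007-05-02 — 2 days after the window closed.
That is the first point of non-compliance.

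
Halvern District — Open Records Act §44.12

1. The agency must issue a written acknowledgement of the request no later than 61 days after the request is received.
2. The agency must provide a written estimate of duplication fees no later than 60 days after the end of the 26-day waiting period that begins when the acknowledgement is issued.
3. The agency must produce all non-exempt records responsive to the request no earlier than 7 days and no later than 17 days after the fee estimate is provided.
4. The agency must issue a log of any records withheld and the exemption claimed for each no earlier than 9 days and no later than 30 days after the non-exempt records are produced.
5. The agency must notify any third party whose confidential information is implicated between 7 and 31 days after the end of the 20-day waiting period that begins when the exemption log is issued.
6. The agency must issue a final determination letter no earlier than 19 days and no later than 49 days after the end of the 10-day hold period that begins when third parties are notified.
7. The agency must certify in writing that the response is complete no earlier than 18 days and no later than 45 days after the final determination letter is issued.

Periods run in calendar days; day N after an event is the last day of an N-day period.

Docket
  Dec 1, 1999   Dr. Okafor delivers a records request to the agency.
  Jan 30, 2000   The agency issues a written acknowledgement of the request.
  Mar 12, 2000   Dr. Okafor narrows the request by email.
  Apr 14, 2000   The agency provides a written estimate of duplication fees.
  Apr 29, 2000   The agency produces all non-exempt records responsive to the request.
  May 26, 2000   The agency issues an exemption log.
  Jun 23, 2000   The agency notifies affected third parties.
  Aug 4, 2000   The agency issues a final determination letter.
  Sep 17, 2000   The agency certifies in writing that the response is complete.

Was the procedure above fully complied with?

(1) due by Dec 1, 1999 + 61 days = Jan 31, 2000; done Jan 30, 2000 — timely.
(2) due by Feb 25, 2000 + 60 days = Apr 25, 2000; done Apr 14, 2000 — timely.
(3) the permitted window runs from Apr 14, 2000 + 7 = Apr 21, 2000 to Apr 14, 2000 + 17 = May 1, 2000; done Apr 29, 2000 — within the window.
(4) the permitted window runs from Apr 29, 2000 + 9 = May 8, 2000 to Apr 29, 2000 + 30 = May 29, 2000; done May 26, 2000 — within the window.
(5) the permitted window runs from Jun 15, 2000 + 7 = Jun 22, 2000 to Jun 15, 2000 + 31 = Jul 16, 2000; done Jun 23, 2000 — within the window.
(6) the permitted window runs from Jul 3, 2000 + 19 = Jul 22, 2000 to Jul 3, 2000 + 49 = Aug 21, 2000; Aug 4, 2000 falls inside that range.
(7) the permitted window runs from Aug 4, 2000 + 18 = Aug 22, 2000 to Aug 4, 2000 + 45 = Sep 18, 2000; done Sep 17, 2000, which is between those dates.

Yes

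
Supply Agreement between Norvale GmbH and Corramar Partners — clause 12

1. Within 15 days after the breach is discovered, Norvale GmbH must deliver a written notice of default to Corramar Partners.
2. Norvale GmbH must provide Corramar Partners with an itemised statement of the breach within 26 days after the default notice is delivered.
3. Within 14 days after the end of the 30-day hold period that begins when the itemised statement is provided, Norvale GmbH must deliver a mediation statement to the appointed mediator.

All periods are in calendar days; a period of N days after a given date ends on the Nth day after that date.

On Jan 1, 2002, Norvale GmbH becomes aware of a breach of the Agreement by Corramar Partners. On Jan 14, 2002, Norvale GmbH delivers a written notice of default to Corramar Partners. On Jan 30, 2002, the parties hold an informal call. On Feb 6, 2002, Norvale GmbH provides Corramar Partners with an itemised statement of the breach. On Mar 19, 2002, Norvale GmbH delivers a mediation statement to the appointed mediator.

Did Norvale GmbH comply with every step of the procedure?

Yes

(1) due by Jan 1, 2002 + 15 days = Jan 16, 2002; Jan 14, 2002 is within that limit.
(2) due by Jan 14, 2002 + 26 days = Feb 9, 2002; done Feb 6, 2002 — timely.
(3) due by Mar 8, 2002 + 14 days = Mar 22, 2002; Mar 19, 2002 is within that limit.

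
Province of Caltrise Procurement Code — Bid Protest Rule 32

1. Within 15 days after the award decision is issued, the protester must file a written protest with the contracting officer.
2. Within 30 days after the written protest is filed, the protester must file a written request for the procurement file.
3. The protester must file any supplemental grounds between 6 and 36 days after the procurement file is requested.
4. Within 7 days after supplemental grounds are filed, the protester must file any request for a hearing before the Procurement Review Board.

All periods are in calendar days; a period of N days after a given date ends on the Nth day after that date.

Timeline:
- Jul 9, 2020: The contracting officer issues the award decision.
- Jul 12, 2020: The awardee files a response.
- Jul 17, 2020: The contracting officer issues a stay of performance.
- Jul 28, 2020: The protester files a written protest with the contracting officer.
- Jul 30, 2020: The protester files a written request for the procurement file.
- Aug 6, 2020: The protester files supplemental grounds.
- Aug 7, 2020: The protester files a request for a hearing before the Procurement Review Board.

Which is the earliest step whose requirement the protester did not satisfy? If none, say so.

Step 1

(1) due by Jul 9, 2020 + 15 days = Jul 24, 2020; Jul 28, 2020 misses that deadline by 4 days.
That is the first point of non-compliance.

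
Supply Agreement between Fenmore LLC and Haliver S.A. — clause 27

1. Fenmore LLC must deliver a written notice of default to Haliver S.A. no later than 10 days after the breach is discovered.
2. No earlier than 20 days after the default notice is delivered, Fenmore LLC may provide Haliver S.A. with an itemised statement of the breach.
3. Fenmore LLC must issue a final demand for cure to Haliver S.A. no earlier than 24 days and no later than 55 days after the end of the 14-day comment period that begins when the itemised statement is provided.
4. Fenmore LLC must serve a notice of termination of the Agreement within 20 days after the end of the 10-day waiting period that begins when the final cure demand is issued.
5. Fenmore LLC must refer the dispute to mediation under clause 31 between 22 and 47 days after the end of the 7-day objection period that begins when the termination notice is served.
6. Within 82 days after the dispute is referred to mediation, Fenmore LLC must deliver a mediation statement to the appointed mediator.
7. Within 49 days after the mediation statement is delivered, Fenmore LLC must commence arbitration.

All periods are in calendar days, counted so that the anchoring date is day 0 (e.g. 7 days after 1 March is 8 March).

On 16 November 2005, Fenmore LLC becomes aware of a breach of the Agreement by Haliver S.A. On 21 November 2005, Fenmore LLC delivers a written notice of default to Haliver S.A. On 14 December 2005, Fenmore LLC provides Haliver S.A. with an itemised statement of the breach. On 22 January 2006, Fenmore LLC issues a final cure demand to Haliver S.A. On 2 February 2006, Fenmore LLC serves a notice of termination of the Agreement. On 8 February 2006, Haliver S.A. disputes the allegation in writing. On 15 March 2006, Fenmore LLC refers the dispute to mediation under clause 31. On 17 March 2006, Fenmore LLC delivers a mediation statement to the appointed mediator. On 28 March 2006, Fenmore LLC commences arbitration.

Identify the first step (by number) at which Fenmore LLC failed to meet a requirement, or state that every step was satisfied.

(1) due by 16 November 2005 + 10 days = 26 November 2005; done 21 November 2005 — timely.
(2) permitted from 21 November 2005 + 20 days = 11 December 2005 onward; 14 December 2005 is on or after that date.
(3) the permitted window runs from 28 December 2005 + 24 = 21 January 2006 to 28 December 2005 + 55 = 21 February 2006; done 22 January 2006 — within the window.
(4) due by 1 February 2006 + 20 days = 21 February 2006; done 2 February 2006 — timely.
(5) the permitted window runs from 9 February 2006 + 22 = 3 March 2006 to 9 February 2006 + 47 = 28 March 2006; 15 March 2006 falls inside that range.
(6) due by 15 March 2006 + 82 days = 5 June 2006; done 17 March 2006 — timely.
(7) due by 17 March 2006 + 49 days = 5 May 2006; completed 28 March 2006, before the deadline.

None — every step was satisfied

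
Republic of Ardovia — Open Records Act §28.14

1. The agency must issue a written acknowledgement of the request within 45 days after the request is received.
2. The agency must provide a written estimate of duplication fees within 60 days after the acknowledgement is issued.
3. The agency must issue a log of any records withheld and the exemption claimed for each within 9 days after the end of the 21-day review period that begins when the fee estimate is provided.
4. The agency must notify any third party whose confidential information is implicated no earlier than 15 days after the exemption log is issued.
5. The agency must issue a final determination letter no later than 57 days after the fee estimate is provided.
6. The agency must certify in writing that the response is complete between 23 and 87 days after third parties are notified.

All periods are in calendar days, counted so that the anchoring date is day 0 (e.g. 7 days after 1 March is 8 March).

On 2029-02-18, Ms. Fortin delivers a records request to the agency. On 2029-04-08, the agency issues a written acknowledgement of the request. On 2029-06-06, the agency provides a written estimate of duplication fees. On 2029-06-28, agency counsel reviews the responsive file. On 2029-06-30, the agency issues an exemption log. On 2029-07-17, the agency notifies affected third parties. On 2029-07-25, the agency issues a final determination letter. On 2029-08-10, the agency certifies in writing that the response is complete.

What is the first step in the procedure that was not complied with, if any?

Step 1

(1) due by 2029-02-18 + 45 days = 2029-04-04; done 2029-04-08 — 4 days late.
The procedure was therefore not followed at step 1.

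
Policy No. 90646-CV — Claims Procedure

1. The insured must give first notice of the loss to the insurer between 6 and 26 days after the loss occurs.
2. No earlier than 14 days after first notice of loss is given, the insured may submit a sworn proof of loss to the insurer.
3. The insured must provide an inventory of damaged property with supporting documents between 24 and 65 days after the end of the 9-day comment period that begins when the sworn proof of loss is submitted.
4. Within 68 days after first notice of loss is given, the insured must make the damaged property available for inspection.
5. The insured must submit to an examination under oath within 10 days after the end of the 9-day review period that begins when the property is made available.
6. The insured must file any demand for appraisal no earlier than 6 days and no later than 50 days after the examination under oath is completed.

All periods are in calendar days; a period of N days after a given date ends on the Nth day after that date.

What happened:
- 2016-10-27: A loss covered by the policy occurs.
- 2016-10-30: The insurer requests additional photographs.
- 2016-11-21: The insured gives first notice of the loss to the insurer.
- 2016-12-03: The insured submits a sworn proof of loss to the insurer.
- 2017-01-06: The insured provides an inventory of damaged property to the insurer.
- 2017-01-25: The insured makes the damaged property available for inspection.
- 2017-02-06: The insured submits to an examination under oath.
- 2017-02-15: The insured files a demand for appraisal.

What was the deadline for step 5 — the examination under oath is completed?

The property is made available on 2017-01-25; the 9-day review period therefore ends 2017-02-03, and step 5 runs from that date. 10 days after 2017-02-03 is 2017-02-13.

2017-02-13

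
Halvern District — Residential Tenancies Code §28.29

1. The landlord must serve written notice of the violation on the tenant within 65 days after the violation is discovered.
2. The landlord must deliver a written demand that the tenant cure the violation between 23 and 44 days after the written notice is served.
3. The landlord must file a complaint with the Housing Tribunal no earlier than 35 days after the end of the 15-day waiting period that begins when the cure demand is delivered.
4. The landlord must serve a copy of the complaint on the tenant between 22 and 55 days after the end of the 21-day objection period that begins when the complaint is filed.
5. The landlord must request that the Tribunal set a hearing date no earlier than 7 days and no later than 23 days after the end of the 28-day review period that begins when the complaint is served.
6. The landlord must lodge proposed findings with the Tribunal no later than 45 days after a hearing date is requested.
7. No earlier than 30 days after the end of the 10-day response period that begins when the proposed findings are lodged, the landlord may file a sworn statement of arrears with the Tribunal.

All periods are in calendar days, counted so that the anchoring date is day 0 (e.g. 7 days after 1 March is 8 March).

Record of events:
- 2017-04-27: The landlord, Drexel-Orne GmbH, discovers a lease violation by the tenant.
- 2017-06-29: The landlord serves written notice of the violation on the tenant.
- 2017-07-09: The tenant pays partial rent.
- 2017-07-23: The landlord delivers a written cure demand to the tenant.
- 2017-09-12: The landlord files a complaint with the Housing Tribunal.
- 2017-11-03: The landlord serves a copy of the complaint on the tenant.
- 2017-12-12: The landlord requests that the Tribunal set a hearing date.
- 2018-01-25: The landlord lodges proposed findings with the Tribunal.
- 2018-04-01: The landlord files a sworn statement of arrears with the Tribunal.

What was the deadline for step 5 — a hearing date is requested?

2017-12-24

The complaint is served on 2017-11-03; the 28-day review period therefore ends 2017-12-01, and step 5 runs from that date. The window is 7–23 days after 2017-12-01; it closes on 2017-12-24.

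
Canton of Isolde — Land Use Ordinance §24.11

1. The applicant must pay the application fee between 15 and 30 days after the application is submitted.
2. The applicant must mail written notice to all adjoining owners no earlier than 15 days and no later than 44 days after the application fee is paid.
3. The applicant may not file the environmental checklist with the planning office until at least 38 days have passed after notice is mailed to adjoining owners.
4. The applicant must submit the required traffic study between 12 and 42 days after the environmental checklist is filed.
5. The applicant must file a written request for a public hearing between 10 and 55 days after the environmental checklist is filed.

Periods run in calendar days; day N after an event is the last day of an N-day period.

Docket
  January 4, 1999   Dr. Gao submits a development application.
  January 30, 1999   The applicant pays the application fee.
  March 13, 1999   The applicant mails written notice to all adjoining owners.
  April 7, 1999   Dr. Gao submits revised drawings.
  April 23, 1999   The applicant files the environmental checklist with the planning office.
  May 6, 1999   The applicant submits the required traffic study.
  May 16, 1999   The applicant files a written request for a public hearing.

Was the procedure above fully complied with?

(1) the permitted window runs from January 4, 1999 + 15 = January 19, 1999 to January 4, 1999 + 30 = February 3, 1999; done January 30, 1999, which is between those dates.
(2) the permitted window runs from January 30, 1999 + 15 = February 14, 1999 to January 30, 1999 + 44 = March 15, 1999; March 13, 1999 falls inside that range.
(3) permitted from March 13, 1999 + 38 days = April 20, 1999 onward; done April 23, 1999, after the minimum wait.
(4) the permitted window runs from April 23, 1999 + 12 = May 5, 1999 to April 23, 1999 + 42 = June 4, 1999; done May 6, 1999 — within the window.
(5) the permitted window runs from April 23, 1999 + 10 = May 3, 1999 to April 23, 1999 + 55 = June 17, 1999; done May 16, 1999, which is between those dates.

Yes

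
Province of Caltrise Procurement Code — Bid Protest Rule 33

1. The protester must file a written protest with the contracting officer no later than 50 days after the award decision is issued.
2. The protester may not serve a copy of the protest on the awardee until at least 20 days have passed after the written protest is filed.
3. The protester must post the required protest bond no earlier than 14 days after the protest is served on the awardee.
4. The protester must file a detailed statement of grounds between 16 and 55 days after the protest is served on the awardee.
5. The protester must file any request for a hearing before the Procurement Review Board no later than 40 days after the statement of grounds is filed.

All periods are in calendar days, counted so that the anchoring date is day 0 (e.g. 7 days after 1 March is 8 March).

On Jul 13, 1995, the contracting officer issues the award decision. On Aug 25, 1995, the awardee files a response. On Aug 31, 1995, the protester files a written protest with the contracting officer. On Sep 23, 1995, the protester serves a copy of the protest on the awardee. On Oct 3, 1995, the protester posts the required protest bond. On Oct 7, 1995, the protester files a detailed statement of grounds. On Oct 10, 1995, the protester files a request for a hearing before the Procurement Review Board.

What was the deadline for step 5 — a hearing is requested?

Nov 16, 1995

Step 5 runs from Oct 7, 1995, when the statement of grounds is filed. 40 days after Oct 7, 1995 is Nov 16, 1995.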